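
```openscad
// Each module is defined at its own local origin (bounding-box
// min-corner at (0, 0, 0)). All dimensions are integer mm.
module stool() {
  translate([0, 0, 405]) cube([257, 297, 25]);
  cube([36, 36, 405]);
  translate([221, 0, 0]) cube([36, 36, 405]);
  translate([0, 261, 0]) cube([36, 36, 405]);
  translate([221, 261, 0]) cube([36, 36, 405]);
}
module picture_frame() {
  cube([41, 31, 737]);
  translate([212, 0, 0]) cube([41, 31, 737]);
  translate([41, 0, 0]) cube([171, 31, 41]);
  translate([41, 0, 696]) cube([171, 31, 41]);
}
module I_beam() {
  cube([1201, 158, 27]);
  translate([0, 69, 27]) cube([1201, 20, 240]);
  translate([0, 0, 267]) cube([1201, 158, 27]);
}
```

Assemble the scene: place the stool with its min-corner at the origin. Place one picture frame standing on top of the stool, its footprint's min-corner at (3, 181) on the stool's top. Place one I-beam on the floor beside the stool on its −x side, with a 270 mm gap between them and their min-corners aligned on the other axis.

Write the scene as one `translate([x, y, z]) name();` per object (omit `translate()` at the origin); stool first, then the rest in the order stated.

stool();
translate([3, 181, 430]) picture_frame();
translate([-1471, 0, 0]) I_beam();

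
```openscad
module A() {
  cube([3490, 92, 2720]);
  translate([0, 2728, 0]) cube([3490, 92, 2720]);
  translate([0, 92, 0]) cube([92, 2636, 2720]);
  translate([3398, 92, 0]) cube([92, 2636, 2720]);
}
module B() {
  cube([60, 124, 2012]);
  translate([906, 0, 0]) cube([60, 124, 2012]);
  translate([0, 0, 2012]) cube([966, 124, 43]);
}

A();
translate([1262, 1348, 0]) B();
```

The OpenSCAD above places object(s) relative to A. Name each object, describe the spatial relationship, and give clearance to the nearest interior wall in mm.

A is a house frame. B is a door frame. The door frame sits inside the house frame, centred. The clearance to the nearest interior wall is 1170 mm.

Clearances: x = 1170, y = 1256; minimum 1170 mm.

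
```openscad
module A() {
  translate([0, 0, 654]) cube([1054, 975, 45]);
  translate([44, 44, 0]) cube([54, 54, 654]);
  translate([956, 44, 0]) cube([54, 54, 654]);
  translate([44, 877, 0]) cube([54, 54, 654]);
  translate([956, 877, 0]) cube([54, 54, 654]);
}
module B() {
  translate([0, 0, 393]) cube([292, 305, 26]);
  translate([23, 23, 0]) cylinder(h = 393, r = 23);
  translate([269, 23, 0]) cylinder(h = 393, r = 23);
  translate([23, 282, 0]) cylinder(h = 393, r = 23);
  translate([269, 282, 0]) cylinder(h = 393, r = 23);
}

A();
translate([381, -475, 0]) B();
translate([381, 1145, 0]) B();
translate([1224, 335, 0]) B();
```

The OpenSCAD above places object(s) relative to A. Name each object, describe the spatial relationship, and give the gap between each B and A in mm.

A is a table. B is a stool. Three stools sit around the table at the −y, +y, +x sides. The gap between each stool and the table is 170 mm.

Each stool's nearest face is 170 mm from the table's bounding box.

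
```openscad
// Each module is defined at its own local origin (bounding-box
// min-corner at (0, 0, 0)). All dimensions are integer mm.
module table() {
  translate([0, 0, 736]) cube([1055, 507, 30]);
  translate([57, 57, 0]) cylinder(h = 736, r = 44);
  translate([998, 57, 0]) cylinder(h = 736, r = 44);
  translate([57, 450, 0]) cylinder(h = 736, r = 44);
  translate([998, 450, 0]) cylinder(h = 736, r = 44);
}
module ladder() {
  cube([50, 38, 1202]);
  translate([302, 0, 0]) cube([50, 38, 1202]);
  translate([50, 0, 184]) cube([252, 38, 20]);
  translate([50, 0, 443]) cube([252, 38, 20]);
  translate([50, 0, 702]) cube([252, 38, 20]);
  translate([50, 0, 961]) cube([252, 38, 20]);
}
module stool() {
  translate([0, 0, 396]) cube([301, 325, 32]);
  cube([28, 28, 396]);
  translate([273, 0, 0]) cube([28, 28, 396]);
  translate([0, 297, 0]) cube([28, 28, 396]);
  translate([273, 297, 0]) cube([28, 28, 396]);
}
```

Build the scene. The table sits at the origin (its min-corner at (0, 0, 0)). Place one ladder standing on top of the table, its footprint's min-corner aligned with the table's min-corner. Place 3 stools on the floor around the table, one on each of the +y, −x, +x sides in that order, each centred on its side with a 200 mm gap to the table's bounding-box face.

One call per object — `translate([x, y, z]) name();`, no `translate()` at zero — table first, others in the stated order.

table();
translate([0, 0, 766]) ladder();
translate([377, 707, 0]) stool();
translate([-501, 91, 0]) stool();
translate([1255, 91, 0]) stool();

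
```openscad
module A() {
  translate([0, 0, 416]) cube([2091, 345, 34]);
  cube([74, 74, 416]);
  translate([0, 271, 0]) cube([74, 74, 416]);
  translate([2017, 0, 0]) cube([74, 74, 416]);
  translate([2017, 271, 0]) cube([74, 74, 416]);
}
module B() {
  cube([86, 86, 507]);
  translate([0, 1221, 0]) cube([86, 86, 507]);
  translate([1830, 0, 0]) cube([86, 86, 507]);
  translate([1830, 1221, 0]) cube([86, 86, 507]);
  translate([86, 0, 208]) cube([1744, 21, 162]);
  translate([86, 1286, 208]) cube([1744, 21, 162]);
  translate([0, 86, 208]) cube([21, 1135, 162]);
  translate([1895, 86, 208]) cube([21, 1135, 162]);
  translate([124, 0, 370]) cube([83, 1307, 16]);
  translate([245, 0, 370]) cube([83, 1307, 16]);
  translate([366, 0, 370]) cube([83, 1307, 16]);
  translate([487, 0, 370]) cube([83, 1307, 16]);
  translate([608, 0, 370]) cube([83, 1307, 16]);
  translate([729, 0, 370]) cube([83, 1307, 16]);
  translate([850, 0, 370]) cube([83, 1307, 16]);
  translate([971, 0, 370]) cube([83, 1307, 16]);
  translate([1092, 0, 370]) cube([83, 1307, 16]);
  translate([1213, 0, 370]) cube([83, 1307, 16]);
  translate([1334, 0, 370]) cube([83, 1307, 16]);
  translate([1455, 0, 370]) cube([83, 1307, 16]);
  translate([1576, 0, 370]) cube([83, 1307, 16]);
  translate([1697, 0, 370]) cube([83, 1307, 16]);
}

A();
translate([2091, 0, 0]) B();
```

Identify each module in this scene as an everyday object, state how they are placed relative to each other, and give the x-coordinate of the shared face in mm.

A is a bench. B is a bed frame. The bed frame is against the bench's +x side, with their −y faces flush. The x-coordinate of the shared face is 2091 mm.

The bench's +x face and the bed frame's −x face are both at x = 2091 mm.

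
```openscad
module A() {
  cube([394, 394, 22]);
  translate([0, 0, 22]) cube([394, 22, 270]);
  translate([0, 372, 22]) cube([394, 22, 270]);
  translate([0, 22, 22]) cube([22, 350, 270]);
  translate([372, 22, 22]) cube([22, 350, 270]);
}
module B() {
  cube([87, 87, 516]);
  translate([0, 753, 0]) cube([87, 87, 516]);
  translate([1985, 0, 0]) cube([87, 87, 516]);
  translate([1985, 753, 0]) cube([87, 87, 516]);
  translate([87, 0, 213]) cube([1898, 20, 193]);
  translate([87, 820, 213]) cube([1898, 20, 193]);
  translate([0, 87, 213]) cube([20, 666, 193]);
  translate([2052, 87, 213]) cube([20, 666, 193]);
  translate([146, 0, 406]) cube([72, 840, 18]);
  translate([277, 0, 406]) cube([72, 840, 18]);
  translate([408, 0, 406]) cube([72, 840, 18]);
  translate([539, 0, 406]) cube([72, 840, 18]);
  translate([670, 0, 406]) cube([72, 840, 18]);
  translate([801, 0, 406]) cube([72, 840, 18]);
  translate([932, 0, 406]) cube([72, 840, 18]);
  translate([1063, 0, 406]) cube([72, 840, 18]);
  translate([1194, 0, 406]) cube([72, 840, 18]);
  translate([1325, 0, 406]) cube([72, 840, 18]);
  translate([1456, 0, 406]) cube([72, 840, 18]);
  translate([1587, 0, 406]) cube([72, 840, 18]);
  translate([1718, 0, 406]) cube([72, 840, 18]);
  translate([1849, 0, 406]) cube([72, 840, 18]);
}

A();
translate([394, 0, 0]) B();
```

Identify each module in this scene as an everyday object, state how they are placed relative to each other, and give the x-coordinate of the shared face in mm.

A is an open box. B is a bed frame. The bed frame is against the open box's +x side, with their −y faces flush. The x-coordinate of the shared face is 394 mm.

The open box's +x face and the bed frame's −x face are both at x = 394 mm.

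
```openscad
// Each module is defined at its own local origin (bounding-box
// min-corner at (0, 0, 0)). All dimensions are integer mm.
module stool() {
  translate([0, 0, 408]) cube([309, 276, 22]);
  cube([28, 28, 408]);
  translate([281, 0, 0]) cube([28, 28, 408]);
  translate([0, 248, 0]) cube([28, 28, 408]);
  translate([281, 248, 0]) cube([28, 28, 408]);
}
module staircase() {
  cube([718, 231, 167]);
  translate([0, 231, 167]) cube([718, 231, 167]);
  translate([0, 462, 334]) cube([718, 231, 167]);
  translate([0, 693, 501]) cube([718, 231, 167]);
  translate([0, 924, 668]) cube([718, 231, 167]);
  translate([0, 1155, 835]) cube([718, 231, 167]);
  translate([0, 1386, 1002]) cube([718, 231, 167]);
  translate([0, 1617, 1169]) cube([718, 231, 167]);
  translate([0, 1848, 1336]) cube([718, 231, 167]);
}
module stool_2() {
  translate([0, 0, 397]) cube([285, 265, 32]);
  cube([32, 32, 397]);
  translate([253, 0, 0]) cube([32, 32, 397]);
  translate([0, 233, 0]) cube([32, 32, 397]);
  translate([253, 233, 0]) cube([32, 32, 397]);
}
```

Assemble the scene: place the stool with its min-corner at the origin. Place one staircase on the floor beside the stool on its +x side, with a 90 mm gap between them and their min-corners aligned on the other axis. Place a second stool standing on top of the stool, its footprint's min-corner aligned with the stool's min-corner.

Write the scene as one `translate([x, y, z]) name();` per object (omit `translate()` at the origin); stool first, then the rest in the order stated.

stool();
translate([399, 0, 0]) staircase();
translate([0, 0, 430]) stool_2();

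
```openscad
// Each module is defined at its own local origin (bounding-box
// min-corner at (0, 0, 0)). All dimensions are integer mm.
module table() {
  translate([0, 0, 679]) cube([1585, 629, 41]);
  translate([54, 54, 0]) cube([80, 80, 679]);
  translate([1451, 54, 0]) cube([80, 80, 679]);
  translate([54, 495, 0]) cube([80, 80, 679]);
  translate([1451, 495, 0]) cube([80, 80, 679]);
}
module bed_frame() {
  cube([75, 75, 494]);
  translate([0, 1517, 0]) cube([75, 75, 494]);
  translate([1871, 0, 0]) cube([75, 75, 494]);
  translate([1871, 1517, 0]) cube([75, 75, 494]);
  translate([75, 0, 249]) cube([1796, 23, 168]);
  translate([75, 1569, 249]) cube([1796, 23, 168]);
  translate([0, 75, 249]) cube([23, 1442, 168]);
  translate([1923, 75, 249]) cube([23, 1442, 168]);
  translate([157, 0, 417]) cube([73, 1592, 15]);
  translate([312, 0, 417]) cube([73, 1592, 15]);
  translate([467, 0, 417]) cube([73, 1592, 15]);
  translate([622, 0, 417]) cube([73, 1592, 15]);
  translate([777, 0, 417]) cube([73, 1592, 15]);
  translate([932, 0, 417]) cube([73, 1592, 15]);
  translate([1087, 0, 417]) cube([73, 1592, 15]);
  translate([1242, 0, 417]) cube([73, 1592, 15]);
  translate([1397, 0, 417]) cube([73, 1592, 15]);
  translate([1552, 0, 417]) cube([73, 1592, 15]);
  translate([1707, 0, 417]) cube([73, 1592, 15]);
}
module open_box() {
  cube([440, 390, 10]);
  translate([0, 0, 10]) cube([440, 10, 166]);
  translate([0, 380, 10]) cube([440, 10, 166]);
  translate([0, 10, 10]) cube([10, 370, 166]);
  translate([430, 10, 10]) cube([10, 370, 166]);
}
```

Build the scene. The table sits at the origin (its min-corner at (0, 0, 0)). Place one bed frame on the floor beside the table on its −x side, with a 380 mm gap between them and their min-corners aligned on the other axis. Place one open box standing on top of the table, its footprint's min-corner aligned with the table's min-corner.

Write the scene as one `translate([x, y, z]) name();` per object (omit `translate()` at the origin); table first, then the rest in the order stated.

table();
translate([-2326, 0, 0]) bed_frame();
translate([0, 0, 720]) open_box();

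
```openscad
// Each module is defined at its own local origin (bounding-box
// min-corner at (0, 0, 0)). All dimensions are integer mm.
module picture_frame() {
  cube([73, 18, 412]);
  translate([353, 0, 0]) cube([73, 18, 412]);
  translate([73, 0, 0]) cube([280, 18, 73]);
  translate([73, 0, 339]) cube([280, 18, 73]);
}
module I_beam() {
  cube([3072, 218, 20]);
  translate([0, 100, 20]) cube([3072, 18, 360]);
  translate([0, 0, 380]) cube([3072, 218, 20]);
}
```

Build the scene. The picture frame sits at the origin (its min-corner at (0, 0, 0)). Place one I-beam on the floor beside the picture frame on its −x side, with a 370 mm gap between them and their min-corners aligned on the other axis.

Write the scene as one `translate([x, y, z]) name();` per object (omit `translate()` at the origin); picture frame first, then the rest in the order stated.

picture_frame();
translate([-3442, 0, 0]) I_beam();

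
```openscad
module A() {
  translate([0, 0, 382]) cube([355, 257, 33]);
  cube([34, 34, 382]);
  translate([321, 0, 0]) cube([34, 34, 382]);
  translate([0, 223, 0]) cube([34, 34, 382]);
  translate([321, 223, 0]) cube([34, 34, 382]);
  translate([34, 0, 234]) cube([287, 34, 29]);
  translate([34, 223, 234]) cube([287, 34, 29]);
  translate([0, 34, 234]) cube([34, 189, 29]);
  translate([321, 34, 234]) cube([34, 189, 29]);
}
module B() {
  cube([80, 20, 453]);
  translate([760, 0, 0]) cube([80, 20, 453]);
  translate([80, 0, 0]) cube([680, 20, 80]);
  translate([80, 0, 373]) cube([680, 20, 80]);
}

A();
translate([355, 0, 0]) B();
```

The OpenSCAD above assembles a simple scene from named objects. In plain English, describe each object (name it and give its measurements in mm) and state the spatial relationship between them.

A is a four-legged stool. The seat is a 355×257×33 mm slab whose top surface is at z = 415 mm; four square legs, each 34×34 mm in cross-section, run from the floor (z = 0) to the underside of the seat, each flush with a corner of the seat. Four stretchers, 34 mm wide and 29 mm tall, connect adjacent legs with their undersides at z = 234 mm, each running between the inner faces of the legs it joins and aligned with the legs' outer faces on the other axis.

B is a rectangular picture frame lying in the x–z plane (depth along y). The opening is 680 mm wide (x) by 293 mm tall (z), surrounded by a border 80 mm wide on all four sides. The frame is 20 mm deep and is made of two full-height vertical stiles with two horizontal rails fitted between them.

The picture frame is against the stool's +x side, with their −y faces flush.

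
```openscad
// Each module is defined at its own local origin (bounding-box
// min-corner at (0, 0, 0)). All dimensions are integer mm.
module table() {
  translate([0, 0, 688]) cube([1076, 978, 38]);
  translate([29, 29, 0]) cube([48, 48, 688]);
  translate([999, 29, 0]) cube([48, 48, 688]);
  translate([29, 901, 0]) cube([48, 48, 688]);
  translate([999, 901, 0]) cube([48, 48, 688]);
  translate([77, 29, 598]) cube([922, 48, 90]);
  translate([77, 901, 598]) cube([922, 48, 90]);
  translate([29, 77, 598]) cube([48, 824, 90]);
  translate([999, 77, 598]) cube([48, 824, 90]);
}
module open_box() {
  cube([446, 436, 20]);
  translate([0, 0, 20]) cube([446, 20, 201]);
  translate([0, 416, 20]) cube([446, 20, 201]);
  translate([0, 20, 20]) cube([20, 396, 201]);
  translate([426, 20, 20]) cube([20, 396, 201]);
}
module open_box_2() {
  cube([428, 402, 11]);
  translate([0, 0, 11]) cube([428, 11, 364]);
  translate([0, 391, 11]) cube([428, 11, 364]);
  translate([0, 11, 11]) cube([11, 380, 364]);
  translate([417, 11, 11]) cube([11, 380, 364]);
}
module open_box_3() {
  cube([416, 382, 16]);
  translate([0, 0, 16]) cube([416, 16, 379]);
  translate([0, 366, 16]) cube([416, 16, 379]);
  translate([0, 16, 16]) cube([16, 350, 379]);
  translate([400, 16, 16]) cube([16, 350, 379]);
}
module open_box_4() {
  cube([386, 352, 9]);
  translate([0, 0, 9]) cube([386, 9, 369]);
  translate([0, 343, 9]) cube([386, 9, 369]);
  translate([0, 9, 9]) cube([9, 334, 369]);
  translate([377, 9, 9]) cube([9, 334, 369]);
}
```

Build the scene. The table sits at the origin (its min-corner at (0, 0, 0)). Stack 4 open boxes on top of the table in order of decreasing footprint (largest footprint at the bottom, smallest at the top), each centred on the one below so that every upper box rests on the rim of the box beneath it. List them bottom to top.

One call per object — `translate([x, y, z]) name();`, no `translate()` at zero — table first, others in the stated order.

table();
translate([315, 271, 726]) open_box();
translate([324, 288, 947]) open_box_2();
translate([330, 298, 1322]) open_box_3();
translate([345, 313, 1717]) open_box_4();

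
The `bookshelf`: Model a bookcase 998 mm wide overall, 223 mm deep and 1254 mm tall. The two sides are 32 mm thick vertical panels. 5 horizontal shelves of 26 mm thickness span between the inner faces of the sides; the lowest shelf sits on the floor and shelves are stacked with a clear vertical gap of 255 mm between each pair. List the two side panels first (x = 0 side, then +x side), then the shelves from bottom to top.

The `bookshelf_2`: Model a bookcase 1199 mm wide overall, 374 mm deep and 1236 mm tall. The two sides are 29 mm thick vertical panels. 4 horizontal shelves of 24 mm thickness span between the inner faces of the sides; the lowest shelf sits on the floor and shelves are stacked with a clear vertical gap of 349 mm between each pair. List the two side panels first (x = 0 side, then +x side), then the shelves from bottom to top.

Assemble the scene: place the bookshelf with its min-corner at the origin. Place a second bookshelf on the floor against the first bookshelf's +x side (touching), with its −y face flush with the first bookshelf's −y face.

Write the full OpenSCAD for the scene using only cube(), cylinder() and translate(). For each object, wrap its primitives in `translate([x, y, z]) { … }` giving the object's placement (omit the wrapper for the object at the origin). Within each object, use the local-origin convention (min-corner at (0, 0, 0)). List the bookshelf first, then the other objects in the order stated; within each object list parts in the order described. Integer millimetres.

cube([32, 223, 1254]);
translate([966, 0, 0]) cube([32, 223, 1254]);
translate([32, 0, 0]) cube([934, 223, 26]);
translate([32, 0, 281]) cube([934, 223, 26]);
translate([32, 0, 562]) cube([934, 223, 26]);
translate([32, 0, 843]) cube([934, 223, 26]);
translate([32, 0, 1124]) cube([934, 223, 26]);
translate([998, 0, 0]) {
  cube([29, 374, 1236]);
  translate([1170, 0, 0]) cube([29, 374, 1236]);
  translate([29, 0, 0]) cube([1141, 374, 24]);
  translate([29, 0, 373]) cube([1141, 374, 24]);
  translate([29, 0, 746]) cube([1141, 374, 24]);
  translate([29, 0, 1119]) cube([1141, 374, 24]);
}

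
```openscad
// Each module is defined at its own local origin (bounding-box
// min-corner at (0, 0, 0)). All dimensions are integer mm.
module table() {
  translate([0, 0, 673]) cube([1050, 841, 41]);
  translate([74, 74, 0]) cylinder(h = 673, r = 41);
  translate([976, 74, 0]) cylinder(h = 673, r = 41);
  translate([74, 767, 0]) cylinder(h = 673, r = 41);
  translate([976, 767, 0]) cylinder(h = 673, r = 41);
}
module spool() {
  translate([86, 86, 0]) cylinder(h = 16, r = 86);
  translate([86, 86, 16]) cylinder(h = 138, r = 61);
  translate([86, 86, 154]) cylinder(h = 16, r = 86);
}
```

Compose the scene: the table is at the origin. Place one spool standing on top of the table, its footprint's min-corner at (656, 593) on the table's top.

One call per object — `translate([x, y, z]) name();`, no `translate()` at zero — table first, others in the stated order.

table();
translate([656, 593, 714]) spool();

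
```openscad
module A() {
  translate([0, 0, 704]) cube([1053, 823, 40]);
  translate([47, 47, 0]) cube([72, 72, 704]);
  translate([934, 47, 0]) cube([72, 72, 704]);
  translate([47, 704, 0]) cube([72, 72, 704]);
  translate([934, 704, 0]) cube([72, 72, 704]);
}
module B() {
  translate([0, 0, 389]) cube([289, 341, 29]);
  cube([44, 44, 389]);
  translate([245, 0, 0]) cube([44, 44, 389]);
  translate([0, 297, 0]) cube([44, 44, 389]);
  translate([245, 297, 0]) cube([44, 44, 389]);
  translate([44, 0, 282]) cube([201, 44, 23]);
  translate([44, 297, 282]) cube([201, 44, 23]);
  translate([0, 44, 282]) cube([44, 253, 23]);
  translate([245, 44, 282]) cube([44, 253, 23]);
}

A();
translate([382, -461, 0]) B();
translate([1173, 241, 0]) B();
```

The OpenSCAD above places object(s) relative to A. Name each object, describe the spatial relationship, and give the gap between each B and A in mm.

A is a table. B is a stool. Two stools sit around the table at the −y, +x sides. The gap between each stool and the table is 120 mm.

Each stool's nearest face is 120 mm from the table's bounding box.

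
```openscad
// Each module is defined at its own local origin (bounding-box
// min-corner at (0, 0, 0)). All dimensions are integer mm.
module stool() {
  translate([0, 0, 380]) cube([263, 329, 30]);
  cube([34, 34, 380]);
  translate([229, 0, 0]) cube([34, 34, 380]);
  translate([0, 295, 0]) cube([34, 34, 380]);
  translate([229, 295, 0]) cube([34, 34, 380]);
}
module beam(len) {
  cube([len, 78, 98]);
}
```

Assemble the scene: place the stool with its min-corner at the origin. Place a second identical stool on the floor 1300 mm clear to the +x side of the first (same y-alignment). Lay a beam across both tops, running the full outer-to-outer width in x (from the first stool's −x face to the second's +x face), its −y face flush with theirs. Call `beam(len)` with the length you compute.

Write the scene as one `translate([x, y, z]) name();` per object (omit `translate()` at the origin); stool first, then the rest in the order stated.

stool();
translate([1563, 0, 0]) stool();
translate([0, 0, 410]) beam(1826);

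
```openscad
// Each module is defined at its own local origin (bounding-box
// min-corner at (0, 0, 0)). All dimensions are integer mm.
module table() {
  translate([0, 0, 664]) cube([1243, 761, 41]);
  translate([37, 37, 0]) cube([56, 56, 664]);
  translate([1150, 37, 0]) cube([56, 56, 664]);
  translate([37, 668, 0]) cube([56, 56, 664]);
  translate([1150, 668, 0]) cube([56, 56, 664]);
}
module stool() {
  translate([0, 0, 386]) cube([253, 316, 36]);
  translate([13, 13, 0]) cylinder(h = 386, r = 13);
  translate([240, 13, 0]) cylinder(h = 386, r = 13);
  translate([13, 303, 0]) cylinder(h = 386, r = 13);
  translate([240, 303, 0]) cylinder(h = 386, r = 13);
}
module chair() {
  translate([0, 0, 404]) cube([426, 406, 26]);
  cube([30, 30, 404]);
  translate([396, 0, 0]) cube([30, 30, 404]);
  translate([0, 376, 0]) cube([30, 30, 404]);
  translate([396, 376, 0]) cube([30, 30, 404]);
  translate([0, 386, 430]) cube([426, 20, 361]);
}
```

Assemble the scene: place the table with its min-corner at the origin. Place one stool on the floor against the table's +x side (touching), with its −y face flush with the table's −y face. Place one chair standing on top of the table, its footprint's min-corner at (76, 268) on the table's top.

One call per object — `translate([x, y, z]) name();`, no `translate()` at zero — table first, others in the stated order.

table();
translate([1243, 0, 0]) stool();
translate([76, 268, 705]) chair();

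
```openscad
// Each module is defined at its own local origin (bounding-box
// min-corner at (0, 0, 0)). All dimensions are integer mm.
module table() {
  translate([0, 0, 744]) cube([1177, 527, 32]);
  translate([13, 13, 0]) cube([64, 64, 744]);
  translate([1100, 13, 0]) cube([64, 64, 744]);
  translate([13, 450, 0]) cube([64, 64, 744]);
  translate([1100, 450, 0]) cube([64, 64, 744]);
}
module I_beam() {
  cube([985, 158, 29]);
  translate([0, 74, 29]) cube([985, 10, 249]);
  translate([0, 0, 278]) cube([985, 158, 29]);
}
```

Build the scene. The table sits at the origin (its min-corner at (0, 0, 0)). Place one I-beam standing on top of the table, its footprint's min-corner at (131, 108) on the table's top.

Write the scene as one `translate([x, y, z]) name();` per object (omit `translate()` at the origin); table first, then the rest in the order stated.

table();
translate([131, 108, 776]) I_beam();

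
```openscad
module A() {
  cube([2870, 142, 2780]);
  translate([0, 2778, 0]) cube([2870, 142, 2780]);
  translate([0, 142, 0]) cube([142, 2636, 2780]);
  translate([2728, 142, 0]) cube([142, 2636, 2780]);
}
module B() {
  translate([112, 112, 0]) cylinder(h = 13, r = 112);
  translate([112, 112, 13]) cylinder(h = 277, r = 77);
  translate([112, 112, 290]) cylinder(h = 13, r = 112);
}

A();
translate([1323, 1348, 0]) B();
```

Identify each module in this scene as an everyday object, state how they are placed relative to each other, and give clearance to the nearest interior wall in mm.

Clearances: x = 1181, y = 1206; minimum 1181 mm.

A is a house frame. B is a spool. The spool sits inside the house frame, centred. The clearance to the nearest interior wall is 1181 mm.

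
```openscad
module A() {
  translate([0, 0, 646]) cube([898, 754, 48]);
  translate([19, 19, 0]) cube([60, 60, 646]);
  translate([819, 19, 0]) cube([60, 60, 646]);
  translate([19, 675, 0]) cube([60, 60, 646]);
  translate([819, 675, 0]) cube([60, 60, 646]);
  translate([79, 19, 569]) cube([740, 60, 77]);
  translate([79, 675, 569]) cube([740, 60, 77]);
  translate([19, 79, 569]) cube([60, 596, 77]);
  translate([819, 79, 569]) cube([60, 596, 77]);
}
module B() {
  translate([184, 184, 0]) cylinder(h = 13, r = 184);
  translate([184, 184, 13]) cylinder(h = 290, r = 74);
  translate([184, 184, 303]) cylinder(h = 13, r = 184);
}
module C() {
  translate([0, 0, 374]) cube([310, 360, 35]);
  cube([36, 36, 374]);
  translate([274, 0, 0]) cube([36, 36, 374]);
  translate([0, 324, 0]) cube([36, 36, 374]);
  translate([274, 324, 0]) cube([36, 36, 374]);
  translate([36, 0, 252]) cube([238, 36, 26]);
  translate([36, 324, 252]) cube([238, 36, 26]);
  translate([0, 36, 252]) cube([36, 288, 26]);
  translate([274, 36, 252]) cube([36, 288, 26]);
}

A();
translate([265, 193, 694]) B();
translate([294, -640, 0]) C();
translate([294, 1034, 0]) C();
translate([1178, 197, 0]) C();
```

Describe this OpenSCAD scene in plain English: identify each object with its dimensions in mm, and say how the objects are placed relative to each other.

A is a rectangular dining table. The top is 898×754×48 mm with its upper surface at z = 694 mm. It stands on four 60×60 mm square legs, each inset 19 mm from the nearest pair of top edges, running from the floor to the underside of the top. Four apron rails, 60 mm thick and 77 mm tall, run between adjacent legs with their top edges flush with the underside of the top and their outer faces flush with the legs' outer faces.

B is a spool: two coaxial disc flanges of radius 184 mm and thickness 13 mm, joined by a core cylinder of radius 74 mm and height 290 mm. The lower flange rests on z = 0 and the three cylinders share a vertical axis.

C is a four-legged stool. The seat is a 310×360×35 mm slab whose top surface is at z = 409 mm; four square legs, each 36×36 mm in cross-section, run from the floor (z = 0) to the underside of the seat, each flush with a corner of the seat. Four stretchers, 36 mm wide and 26 mm tall, connect adjacent legs with their undersides at z = 252 mm, each running between the inner faces of the legs it joins and aligned with the legs' outer faces on the other axis.

The spool is on top of the table, centred. Three stools sit around the table at the −y, +y, +x sides.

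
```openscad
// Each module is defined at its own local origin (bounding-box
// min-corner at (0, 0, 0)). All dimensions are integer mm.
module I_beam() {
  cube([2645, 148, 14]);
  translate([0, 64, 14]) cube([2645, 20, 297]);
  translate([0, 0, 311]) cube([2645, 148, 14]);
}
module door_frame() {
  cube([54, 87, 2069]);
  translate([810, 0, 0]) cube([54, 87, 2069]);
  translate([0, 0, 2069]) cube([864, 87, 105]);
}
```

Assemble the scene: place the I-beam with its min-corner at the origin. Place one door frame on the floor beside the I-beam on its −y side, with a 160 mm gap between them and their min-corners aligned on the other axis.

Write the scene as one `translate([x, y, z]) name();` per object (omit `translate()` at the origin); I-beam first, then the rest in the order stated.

I_beam();
translate([0, -247, 0]) door_frame();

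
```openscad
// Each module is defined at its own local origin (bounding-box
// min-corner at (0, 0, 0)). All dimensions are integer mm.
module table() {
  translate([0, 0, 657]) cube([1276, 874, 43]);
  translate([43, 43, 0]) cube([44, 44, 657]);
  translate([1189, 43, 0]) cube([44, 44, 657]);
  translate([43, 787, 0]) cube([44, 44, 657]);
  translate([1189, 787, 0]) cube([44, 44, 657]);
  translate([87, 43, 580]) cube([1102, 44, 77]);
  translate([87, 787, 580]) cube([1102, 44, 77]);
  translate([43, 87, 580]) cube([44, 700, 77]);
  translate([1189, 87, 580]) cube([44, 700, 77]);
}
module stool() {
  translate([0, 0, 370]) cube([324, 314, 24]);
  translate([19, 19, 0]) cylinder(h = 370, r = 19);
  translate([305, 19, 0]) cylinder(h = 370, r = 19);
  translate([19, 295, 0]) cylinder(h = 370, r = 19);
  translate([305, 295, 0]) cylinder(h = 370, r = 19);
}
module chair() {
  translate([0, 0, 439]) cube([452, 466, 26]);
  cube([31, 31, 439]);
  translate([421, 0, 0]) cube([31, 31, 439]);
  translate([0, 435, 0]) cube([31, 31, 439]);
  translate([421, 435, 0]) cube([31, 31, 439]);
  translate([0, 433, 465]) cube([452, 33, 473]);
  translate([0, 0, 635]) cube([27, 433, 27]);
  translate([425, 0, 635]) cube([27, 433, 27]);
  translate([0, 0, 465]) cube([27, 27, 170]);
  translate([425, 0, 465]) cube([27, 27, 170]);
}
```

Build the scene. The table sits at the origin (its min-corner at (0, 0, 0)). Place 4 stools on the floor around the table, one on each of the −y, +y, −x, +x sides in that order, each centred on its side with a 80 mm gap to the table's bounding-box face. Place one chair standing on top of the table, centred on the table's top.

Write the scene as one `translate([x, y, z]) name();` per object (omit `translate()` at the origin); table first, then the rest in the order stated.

table();
translate([476, -394, 0]) stool();
translate([476, 954, 0]) stool();
translate([-404, 280, 0]) stool();
translate([1356, 280, 0]) stool();
translate([412, 204, 700]) chair();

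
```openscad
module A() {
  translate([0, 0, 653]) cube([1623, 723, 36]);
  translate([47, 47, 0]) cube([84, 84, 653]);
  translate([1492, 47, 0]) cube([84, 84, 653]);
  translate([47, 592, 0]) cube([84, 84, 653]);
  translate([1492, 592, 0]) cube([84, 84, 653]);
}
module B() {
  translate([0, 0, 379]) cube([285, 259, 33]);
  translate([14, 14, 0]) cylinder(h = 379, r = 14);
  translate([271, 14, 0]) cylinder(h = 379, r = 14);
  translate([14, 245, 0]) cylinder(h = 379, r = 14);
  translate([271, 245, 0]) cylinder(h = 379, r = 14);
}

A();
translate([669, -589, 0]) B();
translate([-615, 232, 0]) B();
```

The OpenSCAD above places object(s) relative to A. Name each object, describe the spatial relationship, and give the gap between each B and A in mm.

Each stool's nearest face is 330 mm from the table's bounding box.

A is a table. B is a stool. Two stools sit around the table at the −y, −x sides. The gap between each stool and the table is 330 mm.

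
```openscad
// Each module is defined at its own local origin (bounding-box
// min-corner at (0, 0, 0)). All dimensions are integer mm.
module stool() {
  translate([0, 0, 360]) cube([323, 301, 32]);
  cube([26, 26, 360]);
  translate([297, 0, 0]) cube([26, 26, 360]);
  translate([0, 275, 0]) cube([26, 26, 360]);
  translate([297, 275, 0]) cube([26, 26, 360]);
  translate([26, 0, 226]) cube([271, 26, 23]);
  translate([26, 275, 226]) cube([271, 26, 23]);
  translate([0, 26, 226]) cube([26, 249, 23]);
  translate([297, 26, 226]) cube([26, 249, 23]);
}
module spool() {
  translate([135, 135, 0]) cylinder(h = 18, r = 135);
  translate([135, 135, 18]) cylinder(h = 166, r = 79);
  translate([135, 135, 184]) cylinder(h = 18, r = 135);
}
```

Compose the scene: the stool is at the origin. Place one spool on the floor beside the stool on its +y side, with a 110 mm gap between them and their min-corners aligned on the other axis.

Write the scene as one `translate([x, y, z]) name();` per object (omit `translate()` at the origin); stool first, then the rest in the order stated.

stool();
translate([0, 411, 0]) spool();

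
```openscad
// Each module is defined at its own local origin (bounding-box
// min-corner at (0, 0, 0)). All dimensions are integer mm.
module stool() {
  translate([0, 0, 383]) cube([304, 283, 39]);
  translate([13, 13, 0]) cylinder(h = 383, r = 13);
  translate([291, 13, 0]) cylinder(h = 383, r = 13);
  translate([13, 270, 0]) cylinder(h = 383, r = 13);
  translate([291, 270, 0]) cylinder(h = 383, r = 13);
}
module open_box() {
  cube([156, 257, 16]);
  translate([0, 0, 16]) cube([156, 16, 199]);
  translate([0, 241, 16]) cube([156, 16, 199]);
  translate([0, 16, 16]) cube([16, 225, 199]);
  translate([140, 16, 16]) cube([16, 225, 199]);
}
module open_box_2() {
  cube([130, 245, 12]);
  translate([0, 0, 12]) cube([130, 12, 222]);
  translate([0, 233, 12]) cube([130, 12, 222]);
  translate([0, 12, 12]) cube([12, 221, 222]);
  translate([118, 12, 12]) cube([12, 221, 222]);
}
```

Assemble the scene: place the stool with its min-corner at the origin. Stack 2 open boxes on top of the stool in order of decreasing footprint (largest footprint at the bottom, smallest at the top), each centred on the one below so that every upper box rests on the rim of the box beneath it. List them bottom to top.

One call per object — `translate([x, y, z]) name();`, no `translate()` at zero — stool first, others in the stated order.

stool();
translate([74, 13, 422]) open_box();
translate([87, 19, 637]) open_box_2();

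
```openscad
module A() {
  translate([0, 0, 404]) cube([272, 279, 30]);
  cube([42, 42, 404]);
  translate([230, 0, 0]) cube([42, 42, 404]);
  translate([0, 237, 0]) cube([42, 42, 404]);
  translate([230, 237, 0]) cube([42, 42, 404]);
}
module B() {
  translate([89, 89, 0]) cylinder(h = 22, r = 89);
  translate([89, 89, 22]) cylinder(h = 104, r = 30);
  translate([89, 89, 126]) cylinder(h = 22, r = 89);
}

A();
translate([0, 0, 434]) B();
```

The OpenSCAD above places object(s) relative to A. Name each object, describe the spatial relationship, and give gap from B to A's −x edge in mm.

A is a stool. B is a spool. The spool is on top of the stool. The gap from the spool to the stool's −x edge is 0 mm.

The spool's min-x is at 0; the stool's min-x is 0; gap = 0 mm.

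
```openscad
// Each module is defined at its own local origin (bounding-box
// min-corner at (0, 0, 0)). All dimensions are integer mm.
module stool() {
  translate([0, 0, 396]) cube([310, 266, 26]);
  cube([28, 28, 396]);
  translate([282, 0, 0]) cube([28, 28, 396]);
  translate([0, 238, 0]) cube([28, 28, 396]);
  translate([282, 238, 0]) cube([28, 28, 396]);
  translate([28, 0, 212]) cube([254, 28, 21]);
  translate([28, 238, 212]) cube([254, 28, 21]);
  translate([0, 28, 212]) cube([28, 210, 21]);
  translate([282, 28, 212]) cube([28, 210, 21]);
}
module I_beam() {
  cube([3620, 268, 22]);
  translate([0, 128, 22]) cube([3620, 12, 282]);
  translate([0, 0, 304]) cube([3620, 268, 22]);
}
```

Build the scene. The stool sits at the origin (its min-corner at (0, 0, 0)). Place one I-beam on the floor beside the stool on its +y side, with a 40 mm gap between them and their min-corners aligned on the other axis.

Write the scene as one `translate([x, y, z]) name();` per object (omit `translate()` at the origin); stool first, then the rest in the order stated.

stool();
translate([0, 306, 0]) I_beam();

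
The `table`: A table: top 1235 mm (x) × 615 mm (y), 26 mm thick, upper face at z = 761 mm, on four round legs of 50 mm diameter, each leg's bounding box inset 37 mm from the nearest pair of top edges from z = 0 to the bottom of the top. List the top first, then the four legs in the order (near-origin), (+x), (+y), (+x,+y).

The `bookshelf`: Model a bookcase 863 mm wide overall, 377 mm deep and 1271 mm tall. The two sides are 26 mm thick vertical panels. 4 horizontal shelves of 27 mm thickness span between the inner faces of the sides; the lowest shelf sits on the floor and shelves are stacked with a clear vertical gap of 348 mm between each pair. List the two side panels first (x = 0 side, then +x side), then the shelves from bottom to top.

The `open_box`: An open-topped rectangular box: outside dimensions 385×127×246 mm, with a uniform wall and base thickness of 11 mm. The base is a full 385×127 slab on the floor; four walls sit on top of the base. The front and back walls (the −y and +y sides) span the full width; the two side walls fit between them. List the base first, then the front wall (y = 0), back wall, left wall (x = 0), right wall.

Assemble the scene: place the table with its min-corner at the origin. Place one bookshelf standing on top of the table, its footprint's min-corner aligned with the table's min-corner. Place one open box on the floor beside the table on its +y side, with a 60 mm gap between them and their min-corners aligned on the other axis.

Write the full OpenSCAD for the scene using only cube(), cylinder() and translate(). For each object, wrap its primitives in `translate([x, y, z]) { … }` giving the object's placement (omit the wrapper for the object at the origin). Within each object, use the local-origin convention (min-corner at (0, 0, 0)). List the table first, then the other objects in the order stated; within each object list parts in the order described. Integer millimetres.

translate([0, 0, 735]) cube([1235, 615, 26]);
translate([62, 62, 0]) cylinder(h = 735, r = 25);
translate([1173, 62, 0]) cylinder(h = 735, r = 25);
translate([62, 553, 0]) cylinder(h = 735, r = 25);
translate([1173, 553, 0]) cylinder(h = 735, r = 25);
translate([0, 0, 761]) {
  cube([26, 377, 1271]);
  translate([837, 0, 0]) cube([26, 377, 1271]);
  translate([26, 0, 0]) cube([811, 377, 27]);
  translate([26, 0, 375]) cube([811, 377, 27]);
  translate([26, 0, 750]) cube([811, 377, 27]);
  translate([26, 0, 1125]) cube([811, 377, 27]);
}
translate([0, 675, 0]) {
  cube([385, 127, 11]);
  translate([0, 0, 11]) cube([385, 11, 235]);
  translate([0, 116, 11]) cube([385, 11, 235]);
  translate([0, 11, 11]) cube([11, 105, 235]);
  translate([374, 11, 11]) cube([11, 105, 235]);
}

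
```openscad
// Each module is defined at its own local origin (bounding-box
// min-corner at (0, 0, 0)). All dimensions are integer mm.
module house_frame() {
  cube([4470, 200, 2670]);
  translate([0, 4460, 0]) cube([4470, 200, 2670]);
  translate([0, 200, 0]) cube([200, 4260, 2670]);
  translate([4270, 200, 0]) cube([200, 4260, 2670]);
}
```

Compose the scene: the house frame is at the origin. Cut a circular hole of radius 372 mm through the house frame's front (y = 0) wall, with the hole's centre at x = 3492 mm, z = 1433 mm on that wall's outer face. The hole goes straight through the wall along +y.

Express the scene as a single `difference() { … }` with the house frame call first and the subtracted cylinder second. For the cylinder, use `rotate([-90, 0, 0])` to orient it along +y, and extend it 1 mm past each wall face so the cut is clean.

difference() {
  house_frame();
  translate([3492, -1, 1433]) rotate([-90, 0, 0]) cylinder(h = 202, r = 372);
}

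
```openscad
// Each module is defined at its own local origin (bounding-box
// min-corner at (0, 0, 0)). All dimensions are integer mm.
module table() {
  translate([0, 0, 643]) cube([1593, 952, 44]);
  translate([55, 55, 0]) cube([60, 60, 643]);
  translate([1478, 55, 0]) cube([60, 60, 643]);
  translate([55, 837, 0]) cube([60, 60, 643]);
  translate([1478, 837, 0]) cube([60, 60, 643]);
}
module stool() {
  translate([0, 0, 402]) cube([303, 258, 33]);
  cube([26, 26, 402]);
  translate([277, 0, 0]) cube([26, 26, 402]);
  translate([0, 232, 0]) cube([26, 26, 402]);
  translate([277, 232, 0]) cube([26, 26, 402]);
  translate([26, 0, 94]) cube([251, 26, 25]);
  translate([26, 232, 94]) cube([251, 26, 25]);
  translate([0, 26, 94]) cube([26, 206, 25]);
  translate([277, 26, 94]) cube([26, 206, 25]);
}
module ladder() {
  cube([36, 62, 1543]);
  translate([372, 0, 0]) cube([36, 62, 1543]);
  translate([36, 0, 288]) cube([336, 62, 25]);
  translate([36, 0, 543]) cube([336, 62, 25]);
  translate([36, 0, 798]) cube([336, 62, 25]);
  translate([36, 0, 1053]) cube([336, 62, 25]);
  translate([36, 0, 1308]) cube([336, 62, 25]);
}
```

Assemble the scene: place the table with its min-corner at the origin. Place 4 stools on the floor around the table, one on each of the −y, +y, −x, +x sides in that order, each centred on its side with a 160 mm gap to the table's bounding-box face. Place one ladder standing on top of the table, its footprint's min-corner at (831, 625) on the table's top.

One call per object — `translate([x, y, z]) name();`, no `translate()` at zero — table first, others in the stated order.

table();
translate([645, -418, 0]) stool();
translate([645, 1112, 0]) stool();
translate([-463, 347, 0]) stool();
translate([1753, 347, 0]) stool();
translate([831, 625, 687]) ladder();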